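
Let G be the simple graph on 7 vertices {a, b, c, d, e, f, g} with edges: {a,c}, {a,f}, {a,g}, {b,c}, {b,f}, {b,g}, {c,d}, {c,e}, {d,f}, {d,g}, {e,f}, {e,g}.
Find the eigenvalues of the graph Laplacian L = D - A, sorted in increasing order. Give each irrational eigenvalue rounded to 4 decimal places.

Each diagonal entry of L is the vertex degree and each off-diagonal entry is -1 where an edge is present, 0 otherwise; in the order [a, b, c, d, e, f, g] the diagonal is [3, 3, 4, 3, 3, 4, 4]. Diagonalising L (or applying a numerical eigensolver to the 7x7 matrix) gives the spectrum above.

[0, 3, 3, 3, 4, 4, 7]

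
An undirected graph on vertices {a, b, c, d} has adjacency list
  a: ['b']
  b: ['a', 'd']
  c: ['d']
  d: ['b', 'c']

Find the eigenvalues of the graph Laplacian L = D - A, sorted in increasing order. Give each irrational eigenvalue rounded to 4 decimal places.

[0, 0.5858, 2, 3.4142]

Each diagonal entry of L is the vertex degree and each off-diagonal entry is -1 where an edge is present, 0 otherwise; in the order [a, b, c, d] the diagonal is [1, 2, 1, 2]. L is symmetric positive semidefinite, so every eigenvalue is real and nonnegative. The single zero eigenvalue shows the graph is connected. The eigenvalues sum to 6, which equals trace(L) = 2|E|.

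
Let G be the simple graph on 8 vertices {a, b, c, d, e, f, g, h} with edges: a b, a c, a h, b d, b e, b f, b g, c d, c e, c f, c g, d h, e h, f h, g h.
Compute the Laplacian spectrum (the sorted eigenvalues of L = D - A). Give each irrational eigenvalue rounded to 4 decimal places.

[0, 3, 3, 3, 3, 5, 5, 8]

With the vertex order [a, b, c, d, e, f, g, h], the degrees are [3, 5, 5, 3, 3, 3, 3, 5], giving D = diag(3, 5, 5, 3, 3, 3, 3, 5) and L = D - A. Diagonalising L (or applying a numerical eigensolver to the 8x8 matrix) gives the spectrum above. By the matrix-tree theorem the graph has (1/8) * product of the nonzero eigenvalues = 2025 spanning trees.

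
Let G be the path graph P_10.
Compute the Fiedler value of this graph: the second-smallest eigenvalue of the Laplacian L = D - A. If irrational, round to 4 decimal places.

0.0979

The graph has 10 vertices and degree multiset [2, 2, 2, 2, 2, 2, 2, 2, 1, 1]; D is the diagonal matrix of degrees and L = D - A. Computing the eigenvalues of L and sorting gives [0, 0.0979, 0.3820, 0.8244, 1.3820, 2, 2.6180, 3.1756, 3.6180, 3.9021]. The Fiedler value lambda_2 = 0.0979 is strictly positive, so the graph is connected.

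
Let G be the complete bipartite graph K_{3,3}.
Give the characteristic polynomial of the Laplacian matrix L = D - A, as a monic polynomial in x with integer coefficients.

The graph has 6 vertices and degree multiset [3, 3, 3, 3, 3, 3]; D is the diagonal matrix of degrees and L = D - A. Computing det(xI - L) by cofactor expansion (or equivalently via sum-over-permutations) gives x^6 - 18x^5 + 126x^4 - 432x^3 + 729x^2 - 486x. The constant term is 0 because L is singular (the all-ones vector lies in its kernel). By the matrix-tree theorem the graph has (1/6) * product of the nonzero eigenvalues = 81 spanning trees.

x^6 - 18x^5 + 126x^4 - 432x^3 + 729x^2 - 486x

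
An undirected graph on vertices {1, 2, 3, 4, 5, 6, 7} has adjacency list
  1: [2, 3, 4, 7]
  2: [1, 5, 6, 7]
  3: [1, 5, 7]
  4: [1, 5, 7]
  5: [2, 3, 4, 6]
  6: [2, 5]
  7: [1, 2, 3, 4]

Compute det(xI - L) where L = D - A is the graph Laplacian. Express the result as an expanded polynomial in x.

Each diagonal entry of L is the vertex degree and each off-diagonal entry is -1 where an edge is present, 0 otherwise; in the order [1, 2, 3, 4, 5, 6, 7] the diagonal is [4, 4, 3, 3, 4, 2, 4]. Computing det(xI - L) by cofactor expansion (or equivalently via sum-over-permutations) gives x^7 - 24x^6 + 233x^5 - 1168x^4 + 3175x^3 - 4408x^2 + 2415x. The coefficient of x^6 equals -trace(L) = -24, matching the sum of degrees.

x^7 - 24x^6 + 233x^5 - 1168x^4 + 3175x^3 - 4408x^2 + 2415x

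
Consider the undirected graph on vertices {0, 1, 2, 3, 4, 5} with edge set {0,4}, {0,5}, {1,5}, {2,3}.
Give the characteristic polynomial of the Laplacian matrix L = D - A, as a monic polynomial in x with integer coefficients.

x^6 - 8x^5 + 22x^4 - 24x^3 + 8x^2

Reading degrees in the order [0, 1, 2, 3, 4, 5] gives [2, 1, 1, 1, 1, 2]; set D = diag(2, 1, 1, 1, 1, 2) and form L = D - A. L has integer entries, so p(x) = det(xI - L) has integer coefficients. Expanding the determinant yields x^6 - 8x^5 + 22x^4 - 24x^3 + 8x^2. Since p(0) = det(-L) = 0, x divides p(x). The eigenvalues sum to 8, which equals trace(L) = 2|E|. There are 2 zeros in the spectrum, matching the 2 components.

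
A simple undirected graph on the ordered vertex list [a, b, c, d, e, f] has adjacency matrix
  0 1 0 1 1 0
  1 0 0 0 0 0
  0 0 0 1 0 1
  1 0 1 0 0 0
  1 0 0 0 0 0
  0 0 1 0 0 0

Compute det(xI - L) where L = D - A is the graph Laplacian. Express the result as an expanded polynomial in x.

With the vertex order [a, b, c, d, e, f], the degrees are [3, 1, 2, 2, 1, 1], giving D = diag(3, 1, 2, 2, 1, 1) and L = D - A. Computing det(xI - L) by cofactor expansion (or equivalently via sum-over-permutations) gives x^6 - 10x^5 + 35x^4 - 52x^3 + 32x^2 - 6x. The constant term is 0 because L is singular (the all-ones vector lies in its kernel). The largest eigenvalue, 4.2143, is at most the vertex count 6.

x^6 - 10x^5 + 35x^4 - 52x^3 + 32x^2 - 6x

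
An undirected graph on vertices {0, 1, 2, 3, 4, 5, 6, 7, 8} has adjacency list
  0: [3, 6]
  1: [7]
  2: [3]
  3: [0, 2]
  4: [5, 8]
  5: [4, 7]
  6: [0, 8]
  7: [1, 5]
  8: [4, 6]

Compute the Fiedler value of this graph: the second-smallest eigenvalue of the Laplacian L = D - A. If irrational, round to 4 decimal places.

Each diagonal entry of L is the vertex degree and each off-diagonal entry is -1 where an edge is present, 0 otherwise; in the order [0, 1, 2, 3, 4, 5, 6, 7, 8] the diagonal is [2, 1, 1, 2, 2, 2, 2, 2, 2]. Computing the eigenvalues of L and sorting gives [0, 0.1206, 0.4679, 1, 1.6527, 2.3473, 3, 3.5321, 3.8794]. The Fiedler value lambda_2 = 0.1206 is strictly positive, so the graph is connected. The eigenvalues sum to 16, which equals trace(L) = 2|E|.

0.1206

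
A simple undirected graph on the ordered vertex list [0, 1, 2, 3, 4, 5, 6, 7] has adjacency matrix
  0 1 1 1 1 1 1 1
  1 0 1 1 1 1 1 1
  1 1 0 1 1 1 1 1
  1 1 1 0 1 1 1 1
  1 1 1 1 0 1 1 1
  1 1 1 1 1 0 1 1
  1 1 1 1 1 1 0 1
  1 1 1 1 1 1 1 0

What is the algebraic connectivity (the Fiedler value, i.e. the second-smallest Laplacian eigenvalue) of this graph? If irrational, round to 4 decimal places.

8

Reading degrees in the order [0, 1, 2, 3, 4, 5, 6, 7] gives [7, 7, 7, 7, 7, 7, 7, 7]; set D = diag(7, 7, 7, 7, 7, 7, 7, 7) and form L = D - A. The sorted Laplacian eigenvalues are [0, 8, 8, 8, 8, 8, 8, 8]; the algebraic connectivity is the second entry, 8. The eigenvalues sum to 56, which equals trace(L) = 2|E|.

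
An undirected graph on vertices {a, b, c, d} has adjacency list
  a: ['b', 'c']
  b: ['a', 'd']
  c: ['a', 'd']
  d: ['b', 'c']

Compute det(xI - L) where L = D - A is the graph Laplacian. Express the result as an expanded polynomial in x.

x^4 - 8x^3 + 20x^2 - 16x

Reading degrees in the order [a, b, c, d] gives [2, 2, 2, 2]; set D = diag(2, 2, 2, 2) and form L = D - A. L has integer entries, so p(x) = det(xI - L) has integer coefficients. Expanding the determinant yields x^4 - 8x^3 + 20x^2 - 16x. Since p(0) = det(-L) = 0, x divides p(x). There is one zero in the spectrum, matching the 1 component. The eigenvalues sum to 8, which equals trace(L) = 2|E|.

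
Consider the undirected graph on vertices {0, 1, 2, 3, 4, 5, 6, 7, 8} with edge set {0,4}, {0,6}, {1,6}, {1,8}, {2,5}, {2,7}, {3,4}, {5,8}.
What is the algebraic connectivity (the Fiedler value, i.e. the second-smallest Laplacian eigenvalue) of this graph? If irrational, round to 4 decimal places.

0.1206

With the vertex order [0, 1, 2, 3, 4, 5, 6, 7, 8], the degrees are [2, 2, 2, 1, 2, 2, 2, 1, 2], giving D = diag(2, 2, 2, 1, 2, 2, 2, 1, 2) and L = D - A. The smallest Laplacian eigenvalue is always 0. The next one, lambda_2 = 0.1206, measures how hard the graph is to disconnect: larger values mean better connectivity. There is one zero in the spectrum, matching the 1 component.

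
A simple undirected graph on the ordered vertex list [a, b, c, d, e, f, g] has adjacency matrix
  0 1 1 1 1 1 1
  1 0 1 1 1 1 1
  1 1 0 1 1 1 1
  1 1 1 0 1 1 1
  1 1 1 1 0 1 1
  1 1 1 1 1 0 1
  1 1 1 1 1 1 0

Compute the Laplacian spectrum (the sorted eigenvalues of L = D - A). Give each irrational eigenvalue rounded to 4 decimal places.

Each diagonal entry of L is the vertex degree and each off-diagonal entry is -1 where an edge is present, 0 otherwise; in the order [a, b, c, d, e, f, g] the diagonal is [6, 6, 6, 6, 6, 6, 6]. Since every row of L sums to 0, the all-ones vector is in the kernel and 0 is an eigenvalue. The eigenvalues sum to 42, which equals trace(L) = 2|E|.

[0, 7, 7, 7, 7, 7, 7]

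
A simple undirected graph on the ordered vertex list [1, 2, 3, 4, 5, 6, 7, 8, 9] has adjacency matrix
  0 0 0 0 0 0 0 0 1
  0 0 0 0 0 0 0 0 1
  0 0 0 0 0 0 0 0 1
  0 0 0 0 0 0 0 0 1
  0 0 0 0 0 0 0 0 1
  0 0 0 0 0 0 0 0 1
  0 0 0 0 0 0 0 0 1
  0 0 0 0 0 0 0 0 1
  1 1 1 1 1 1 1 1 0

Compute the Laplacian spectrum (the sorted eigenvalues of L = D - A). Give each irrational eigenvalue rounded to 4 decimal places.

[0, 1, 1, 1, 1, 1, 1, 1, 9]

Reading degrees in the order [1, 2, 3, 4, 5, 6, 7, 8, 9] gives [1, 1, 1, 1, 1, 1, 1, 1, 8]; set D = diag(1, 1, 1, 1, 1, 1, 1, 1, 8) and form L = D - A. Since every row of L sums to 0, the all-ones vector is in the kernel and 0 is an eigenvalue. By the matrix-tree theorem the graph has (1/9) * product of the nonzero eigenvalues = 1 spanning tree. There is one zero in the spectrum, matching the 1 component.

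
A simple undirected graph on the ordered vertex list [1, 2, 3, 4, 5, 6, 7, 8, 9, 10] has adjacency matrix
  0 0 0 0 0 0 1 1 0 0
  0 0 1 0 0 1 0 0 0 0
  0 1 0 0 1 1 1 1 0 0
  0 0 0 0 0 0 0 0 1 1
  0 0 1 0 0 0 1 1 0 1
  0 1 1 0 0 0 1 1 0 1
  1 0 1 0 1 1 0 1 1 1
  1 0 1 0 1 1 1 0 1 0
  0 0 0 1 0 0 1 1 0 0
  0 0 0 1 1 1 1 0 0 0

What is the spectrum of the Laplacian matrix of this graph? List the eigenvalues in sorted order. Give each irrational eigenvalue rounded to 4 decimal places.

[0, 1.2547, 1.6167, 2.5754, 3.0890, 4.5163, 4.9221, 6.5178, 7.3780, 8.1300]

Each diagonal entry of L is the vertex degree and each off-diagonal entry is -1 where an edge is present, 0 otherwise; in the order [1, 2, 3, 4, 5, 6, 7, 8, 9, 10] the diagonal is [2, 2, 5, 2, 4, 5, 7, 6, 3, 4]. The multiplicity of 0 as a Laplacian eigenvalue equals the number of connected components. The largest eigenvalue, 8.1300, is at most the vertex count 10.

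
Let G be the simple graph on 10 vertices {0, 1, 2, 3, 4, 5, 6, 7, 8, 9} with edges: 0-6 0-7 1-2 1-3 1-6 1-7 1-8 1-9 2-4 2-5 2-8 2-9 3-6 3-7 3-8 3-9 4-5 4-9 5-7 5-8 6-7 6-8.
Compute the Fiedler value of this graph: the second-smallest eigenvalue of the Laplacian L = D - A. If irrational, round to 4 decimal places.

1.3517

With the vertex order [0, 1, 2, 3, 4, 5, 6, 7, 8, 9], the degrees are [2, 6, 5, 5, 3, 4, 5, 5, 5, 4], giving D = diag(2, 6, 5, 5, 3, 4, 5, 5, 5, 4) and L = D - A. Computing the eigenvalues of L and sorting gives [0, 1.3517, 2.6320, 3.4335, 4.6667, 5, 5.8924, 6.4260, 7.0566, 7.5412]. The Fiedler value lambda_2 = 1.3517 is strictly positive, so the graph is connected. By the matrix-tree theorem the graph has (1/10) * product of the nonzero eigenvalues = 57430 spanning trees.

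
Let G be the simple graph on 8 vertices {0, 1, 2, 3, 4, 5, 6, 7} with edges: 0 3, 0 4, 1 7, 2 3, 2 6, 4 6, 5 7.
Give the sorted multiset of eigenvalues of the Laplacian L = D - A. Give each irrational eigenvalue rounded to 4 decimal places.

Each diagonal entry of L is the vertex degree and each off-diagonal entry is -1 where an edge is present, 0 otherwise; in the order [0, 1, 2, 3, 4, 5, 6, 7] the diagonal is [2, 1, 2, 2, 2, 1, 2, 2]. L is symmetric positive semidefinite, so every eigenvalue is real and nonnegative. The 2 zero eigenvalues correspond to the 2 connected components. The eigenvalues sum to 14, which equals trace(L) = 2|E|.

[0, 0, 1, 1.3820, 1.3820, 3, 3.6180, 3.6180]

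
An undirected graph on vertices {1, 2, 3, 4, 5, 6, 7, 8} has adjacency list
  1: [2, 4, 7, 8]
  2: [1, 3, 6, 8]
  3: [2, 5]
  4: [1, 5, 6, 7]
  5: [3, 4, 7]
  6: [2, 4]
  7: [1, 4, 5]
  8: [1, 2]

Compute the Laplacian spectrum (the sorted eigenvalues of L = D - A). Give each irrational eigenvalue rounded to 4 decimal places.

[0, 1.3568, 1.6694, 1.8175, 3.7284, 4.6275, 4.9367, 5.8637]

With the vertex order [1, 2, 3, 4, 5, 6, 7, 8], the degrees are [4, 4, 2, 4, 3, 2, 3, 2], giving D = diag(4, 4, 2, 4, 3, 2, 3, 2) and L = D - A. Since every row of L sums to 0, the all-ones vector is in the kernel and 0 is an eigenvalue. The single zero eigenvalue shows the graph is connected. The eigenvalues sum to 24, which equals trace(L) = 2|E|.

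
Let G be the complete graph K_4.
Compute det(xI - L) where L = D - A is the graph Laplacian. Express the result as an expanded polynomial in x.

x^4 - 12x^3 + 48x^2 - 64x

The graph has 4 vertices and degree multiset [3, 3, 3, 3]; D is the diagonal matrix of degrees and L = D - A. Computing det(xI - L) by cofactor expansion (or equivalently via sum-over-permutations) gives x^4 - 12x^3 + 48x^2 - 64x. Since p(0) = det(-L) = 0, x divides p(x).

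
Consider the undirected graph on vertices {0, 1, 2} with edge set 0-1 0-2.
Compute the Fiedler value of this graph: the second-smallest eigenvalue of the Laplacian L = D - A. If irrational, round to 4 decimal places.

With the vertex order [0, 1, 2], the degrees are [2, 1, 1], giving D = diag(2, 1, 1) and L = D - A. Computing the eigenvalues of L and sorting gives [0, 1, 3]. The Fiedler value lambda_2 = 1 is strictly positive, so the graph is connected. By the matrix-tree theorem the graph has (1/3) * product of the nonzero eigenvalues = 1 spanning tree. There is one zero in the spectrum, matching the 1 component.

1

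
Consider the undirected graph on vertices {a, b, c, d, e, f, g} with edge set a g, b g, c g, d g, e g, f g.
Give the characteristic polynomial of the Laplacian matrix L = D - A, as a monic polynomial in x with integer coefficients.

x^7 - 12x^6 + 45x^5 - 80x^4 + 75x^3 - 36x^2 + 7x

With the vertex order [a, b, c, d, e, f, g], the degrees are [1, 1, 1, 1, 1, 1, 6], giving D = diag(1, 1, 1, 1, 1, 1, 6) and L = D - A. The eigenvalues of L are [0, 1, 1, 1, 1, 1, 7]; the characteristic polynomial is the product of (x - lambda_i), which multiplies out to x^7 - 12x^6 + 45x^5 - 80x^4 + 75x^3 - 36x^2 + 7x. The constant term is 0 because L is singular (the all-ones vector lies in its kernel). By the matrix-tree theorem the graph has (1/7) * product of the nonzero eigenvalues = 1 spanning tree.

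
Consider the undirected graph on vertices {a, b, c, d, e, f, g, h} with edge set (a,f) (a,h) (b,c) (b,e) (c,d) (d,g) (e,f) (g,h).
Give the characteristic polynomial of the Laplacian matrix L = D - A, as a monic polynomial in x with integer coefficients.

With the vertex order [a, b, c, d, e, f, g, h], the degrees are [2, 2, 2, 2, 2, 2, 2, 2], giving D = diag(2, 2, 2, 2, 2, 2, 2, 2) and L = D - A. L has integer entries, so p(x) = det(xI - L) has integer coefficients. Expanding the determinant yields x^8 - 16x^7 + 104x^6 - 352x^5 + 660x^4 - 672x^3 + 336x^2 - 64x. The coefficient of x^7 equals -trace(L) = -16, matching the sum of degrees. The eigenvalues sum to 16, which equals trace(L) = 2|E|.

x^8 - 16x^7 + 104x^6 - 352x^5 + 660x^4 - 672x^3 + 336x^2 - 64x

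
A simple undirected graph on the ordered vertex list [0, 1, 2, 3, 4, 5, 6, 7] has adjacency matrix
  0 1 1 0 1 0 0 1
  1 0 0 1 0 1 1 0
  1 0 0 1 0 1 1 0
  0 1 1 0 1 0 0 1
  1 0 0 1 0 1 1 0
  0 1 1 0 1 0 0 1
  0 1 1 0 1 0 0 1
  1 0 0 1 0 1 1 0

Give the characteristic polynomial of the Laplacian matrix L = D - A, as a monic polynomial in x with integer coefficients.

x^8 - 32x^7 + 432x^6 - 3200x^5 + 14080x^4 - 36864x^3 + 53248x^2 - 32768x

Reading degrees in the order [0, 1, 2, 3, 4, 5, 6, 7] gives [4, 4, 4, 4, 4, 4, 4, 4]; set D = diag(4, 4, 4, 4, 4, 4, 4, 4) and form L = D - A. L has integer entries, so p(x) = det(xI - L) has integer coefficients. Expanding the determinant yields x^8 - 32x^7 + 432x^6 - 3200x^5 + 14080x^4 - 36864x^3 + 53248x^2 - 32768x. The constant term is 0 because L is singular (the all-ones vector lies in its kernel).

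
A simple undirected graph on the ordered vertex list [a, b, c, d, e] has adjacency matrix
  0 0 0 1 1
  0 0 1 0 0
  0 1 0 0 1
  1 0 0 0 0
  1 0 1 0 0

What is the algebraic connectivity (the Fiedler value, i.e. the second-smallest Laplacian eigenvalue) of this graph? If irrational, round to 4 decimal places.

Reading degrees in the order [a, b, c, d, e] gives [2, 1, 2, 1, 2]; set D = diag(2, 1, 2, 1, 2) and form L = D - A. Computing the eigenvalues of L and sorting gives [0, 0.3820, 1.3820, 2.6180, 3.6180]. The Fiedler value lambda_2 = 0.3820 is strictly positive, so the graph is connected. The largest eigenvalue, 3.6180, is at most the vertex count 5.

0.3820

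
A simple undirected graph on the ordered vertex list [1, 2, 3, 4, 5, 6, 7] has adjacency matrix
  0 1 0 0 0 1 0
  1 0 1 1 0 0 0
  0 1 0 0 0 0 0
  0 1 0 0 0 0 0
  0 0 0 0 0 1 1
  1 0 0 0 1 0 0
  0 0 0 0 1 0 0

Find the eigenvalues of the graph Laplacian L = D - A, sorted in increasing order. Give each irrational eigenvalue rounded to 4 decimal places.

[0, 0.2254, 1, 1, 2.1859, 3.3604, 4.2283]

Reading degrees in the order [1, 2, 3, 4, 5, 6, 7] gives [2, 3, 1, 1, 2, 2, 1]; set D = diag(2, 3, 1, 1, 2, 2, 1) and form L = D - A. The multiplicity of 0 as a Laplacian eigenvalue equals the number of connected components. The single zero eigenvalue shows the graph is connected. By the matrix-tree theorem the graph has (1/7) * product of the nonzero eigenvalues = 1 spanning tree.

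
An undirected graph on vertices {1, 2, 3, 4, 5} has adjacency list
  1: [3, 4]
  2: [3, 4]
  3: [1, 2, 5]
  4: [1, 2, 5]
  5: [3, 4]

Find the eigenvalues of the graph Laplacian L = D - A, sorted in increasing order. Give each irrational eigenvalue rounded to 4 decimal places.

With the vertex order [1, 2, 3, 4, 5], the degrees are [2, 2, 3, 3, 2], giving D = diag(2, 2, 3, 3, 2) and L = D - A. The multiplicity of 0 as a Laplacian eigenvalue equals the number of connected components. The single zero eigenvalue shows the graph is connected. The largest eigenvalue, 5, is at most the vertex count 5.

[0, 2, 2, 3, 5]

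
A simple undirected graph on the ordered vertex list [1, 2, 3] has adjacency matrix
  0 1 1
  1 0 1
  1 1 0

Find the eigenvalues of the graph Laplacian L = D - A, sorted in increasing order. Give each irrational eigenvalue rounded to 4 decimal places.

With the vertex order [1, 2, 3], the degrees are [2, 2, 2], giving D = diag(2, 2, 2) and L = D - A. The multiplicity of 0 as a Laplacian eigenvalue equals the number of connected components. The single zero eigenvalue shows the graph is connected.

[0, 3, 3]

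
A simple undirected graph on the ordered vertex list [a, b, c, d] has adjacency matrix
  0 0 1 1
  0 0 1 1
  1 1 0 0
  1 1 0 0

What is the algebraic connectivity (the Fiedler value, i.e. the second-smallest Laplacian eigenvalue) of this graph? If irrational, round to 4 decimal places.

2

With the vertex order [a, b, c, d], the degrees are [2, 2, 2, 2], giving D = diag(2, 2, 2, 2) and L = D - A. The sorted Laplacian eigenvalues are [0, 2, 2, 4]; the algebraic connectivity is the second entry, 2. The eigenvalues sum to 8, which equals trace(L) = 2|E|.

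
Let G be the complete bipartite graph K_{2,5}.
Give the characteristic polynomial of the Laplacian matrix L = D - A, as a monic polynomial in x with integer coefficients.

The graph has 7 vertices and degree multiset [5, 5, 2, 2, 2, 2, 2]; D is the diagonal matrix of degrees and L = D - A. L has integer entries, so p(x) = det(xI - L) has integer coefficients. Expanding the determinant yields x^7 - 20x^6 + 155x^5 - 600x^4 + 1240x^3 - 1312x^2 + 560x. The coefficient of x^6 equals -trace(L) = -20, matching the sum of degrees. The eigenvalues sum to 20, which equals trace(L) = 2|E|.

x^7 - 20x^6 + 155x^5 - 600x^4 + 1240x^3 - 1312x^2 + 560x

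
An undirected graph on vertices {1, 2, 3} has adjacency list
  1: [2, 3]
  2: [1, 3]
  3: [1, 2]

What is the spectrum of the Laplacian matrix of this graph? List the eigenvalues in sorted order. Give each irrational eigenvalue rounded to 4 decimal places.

Reading degrees in the order [1, 2, 3] gives [2, 2, 2]; set D = diag(2, 2, 2) and form L = D - A. Diagonalising L (or applying a numerical eigensolver to the 3x3 matrix) gives the spectrum above. The single zero eigenvalue shows the graph is connected. By the matrix-tree theorem the graph has (1/3) * product of the nonzero eigenvalues = 3 spanning trees. The eigenvalues sum to 6, which equals trace(L) = 2|E|.

[0, 3, 3]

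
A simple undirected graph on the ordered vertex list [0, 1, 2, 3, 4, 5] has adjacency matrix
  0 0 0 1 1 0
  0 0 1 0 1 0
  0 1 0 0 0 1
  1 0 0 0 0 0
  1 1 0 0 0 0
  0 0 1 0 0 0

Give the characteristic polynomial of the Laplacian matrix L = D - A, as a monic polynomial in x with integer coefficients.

Each diagonal entry of L is the vertex degree and each off-diagonal entry is -1 where an edge is present, 0 otherwise; in the order [0, 1, 2, 3, 4, 5] the diagonal is [2, 2, 2, 1, 2, 1]. Computing det(xI - L) by cofactor expansion (or equivalently via sum-over-permutations) gives x^6 - 10x^5 + 36x^4 - 56x^3 + 35x^2 - 6x. The coefficient of x^5 equals -trace(L) = -10, matching the sum of degrees.

x^6 - 10x^5 + 36x^4 - 56x^3 + 35x^2 - 6x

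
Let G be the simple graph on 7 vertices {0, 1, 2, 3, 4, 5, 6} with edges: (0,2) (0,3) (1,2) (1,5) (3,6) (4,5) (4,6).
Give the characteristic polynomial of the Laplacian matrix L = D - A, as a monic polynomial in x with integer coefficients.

x^7 - 14x^6 + 77x^5 - 210x^4 + 294x^3 - 196x^2 + 49x

Each diagonal entry of L is the vertex degree and each off-diagonal entry is -1 where an edge is present, 0 otherwise; in the order [0, 1, 2, 3, 4, 5, 6] the diagonal is [2, 2, 2, 2, 2, 2, 2]. L has integer entries, so p(x) = det(xI - L) has integer coefficients. Expanding the determinant yields x^7 - 14x^6 + 77x^5 - 210x^4 + 294x^3 - 196x^2 + 49x. Since p(0) = det(-L) = 0, x divides p(x). By the matrix-tree theorem the graph has (1/7) * product of the nonzero eigenvalues = 7 spanning trees.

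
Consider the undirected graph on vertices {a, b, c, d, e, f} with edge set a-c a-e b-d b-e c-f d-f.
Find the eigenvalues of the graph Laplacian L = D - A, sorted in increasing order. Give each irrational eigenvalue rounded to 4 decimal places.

Each diagonal entry of L is the vertex degree and each off-diagonal entry is -1 where an edge is present, 0 otherwise; in the order [a, b, c, d, e, f] the diagonal is [2, 2, 2, 2, 2, 2]. The multiplicity of 0 as a Laplacian eigenvalue equals the number of connected components. The eigenvalues sum to 12, which equals trace(L) = 2|E|.

[0, 1, 1, 3, 3, 4]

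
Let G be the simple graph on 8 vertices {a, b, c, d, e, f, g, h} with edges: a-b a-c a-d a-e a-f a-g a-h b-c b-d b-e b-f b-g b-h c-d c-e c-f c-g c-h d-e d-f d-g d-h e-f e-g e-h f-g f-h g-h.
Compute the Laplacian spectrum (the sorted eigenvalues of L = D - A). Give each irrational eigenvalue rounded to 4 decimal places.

[0, 8, 8, 8, 8, 8, 8, 8]

Reading degrees in the order [a, b, c, d, e, f, g, h] gives [7, 7, 7, 7, 7, 7, 7, 7]; set D = diag(7, 7, 7, 7, 7, 7, 7, 7) and form L = D - A. Diagonalising L (or applying a numerical eigensolver to the 8x8 matrix) gives the spectrum above. The largest eigenvalue, 8, is at most the vertex count 8.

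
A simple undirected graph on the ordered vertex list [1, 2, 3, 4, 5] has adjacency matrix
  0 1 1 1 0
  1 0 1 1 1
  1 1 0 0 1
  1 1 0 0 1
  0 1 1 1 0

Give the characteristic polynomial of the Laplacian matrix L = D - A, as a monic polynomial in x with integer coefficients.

x^5 - 16x^4 + 94x^3 - 240x^2 + 225x

Each diagonal entry of L is the vertex degree and each off-diagonal entry is -1 where an edge is present, 0 otherwise; in the order [1, 2, 3, 4, 5] the diagonal is [3, 4, 3, 3, 3]. Computing det(xI - L) by cofactor expansion (or equivalently via sum-over-permutations) gives x^5 - 16x^4 + 94x^3 - 240x^2 + 225x. Since p(0) = det(-L) = 0, x divides p(x). The eigenvalues sum to 16, which equals trace(L) = 2|E|.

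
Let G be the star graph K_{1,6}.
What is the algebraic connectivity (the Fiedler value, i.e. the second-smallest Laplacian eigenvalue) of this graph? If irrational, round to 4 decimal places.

1

The graph has 7 vertices and degree multiset [6, 1, 1, 1, 1, 1, 1]; D is the diagonal matrix of degrees and L = D - A. The smallest Laplacian eigenvalue is always 0. The next one, lambda_2 = 1, measures how hard the graph is to disconnect: larger values mean better connectivity. The largest eigenvalue, 7, is at most the vertex count 7.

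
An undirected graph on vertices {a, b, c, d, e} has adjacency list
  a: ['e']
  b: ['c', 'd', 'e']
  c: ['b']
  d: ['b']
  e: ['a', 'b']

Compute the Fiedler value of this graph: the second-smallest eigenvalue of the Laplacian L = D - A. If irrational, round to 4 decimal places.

Each diagonal entry of L is the vertex degree and each off-diagonal entry is -1 where an edge is present, 0 otherwise; in the order [a, b, c, d, e] the diagonal is [1, 3, 1, 1, 2]. The smallest Laplacian eigenvalue is always 0. The next one, lambda_2 = 0.5188, measures how hard the graph is to disconnect: larger values mean better connectivity. The eigenvalues sum to 8, which equals trace(L) = 2|E|. There is one zero in the spectrum, matching the 1 component.

0.5188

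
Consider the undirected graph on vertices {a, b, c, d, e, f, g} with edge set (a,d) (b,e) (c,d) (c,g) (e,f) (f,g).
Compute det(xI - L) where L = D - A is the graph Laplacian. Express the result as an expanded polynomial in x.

Each diagonal entry of L is the vertex degree and each off-diagonal entry is -1 where an edge is present, 0 otherwise; in the order [a, b, c, d, e, f, g] the diagonal is [1, 1, 2, 2, 2, 2, 2]. Computing det(xI - L) by cofactor expansion (or equivalently via sum-over-permutations) gives x^7 - 12x^6 + 55x^5 - 120x^4 + 126x^3 - 56x^2 + 7x. Since p(0) = det(-L) = 0, x divides p(x).

x^7 - 12x^6 + 55x^5 - 120x^4 + 126x^3 - 56x^2 + 7x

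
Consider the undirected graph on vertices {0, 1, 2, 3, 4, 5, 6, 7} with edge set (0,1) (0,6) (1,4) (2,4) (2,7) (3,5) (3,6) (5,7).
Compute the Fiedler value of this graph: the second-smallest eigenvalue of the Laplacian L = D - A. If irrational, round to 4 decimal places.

0.5858

Each diagonal entry of L is the vertex degree and each off-diagonal entry is -1 where an edge is present, 0 otherwise; in the order [0, 1, 2, 3, 4, 5, 6, 7] the diagonal is [2, 2, 2, 2, 2, 2, 2, 2]. The sorted Laplacian eigenvalues are [0, 0.5858, 0.5858, 2, 2, 3.4142, 3.4142, 4]; the algebraic connectivity is the second entry, 0.5858.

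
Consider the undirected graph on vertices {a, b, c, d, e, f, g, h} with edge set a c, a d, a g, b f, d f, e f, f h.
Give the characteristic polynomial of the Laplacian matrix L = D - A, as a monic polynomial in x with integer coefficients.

x^8 - 14x^7 + 74x^6 - 190x^5 + 259x^4 - 188x^3 + 66x^2 - 8x

Reading degrees in the order [a, b, c, d, e, f, g, h] gives [3, 1, 1, 2, 1, 4, 1, 1]; set D = diag(3, 1, 1, 2, 1, 4, 1, 1) and form L = D - A. Computing det(xI - L) by cofactor expansion (or equivalently via sum-over-permutations) gives x^8 - 14x^7 + 74x^6 - 190x^5 + 259x^4 - 188x^3 + 66x^2 - 8x. The constant term is 0 because L is singular (the all-ones vector lies in its kernel).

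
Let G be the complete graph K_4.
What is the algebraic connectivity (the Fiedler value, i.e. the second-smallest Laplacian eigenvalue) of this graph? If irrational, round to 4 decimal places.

4

The graph has 4 vertices and degree multiset [3, 3, 3, 3]; D is the diagonal matrix of degrees and L = D - A. Computing the eigenvalues of L and sorting gives [0, 4, 4, 4]. The Fiedler value lambda_2 = 4 is strictly positive, so the graph is connected. There is one zero in the spectrum, matching the 1 component.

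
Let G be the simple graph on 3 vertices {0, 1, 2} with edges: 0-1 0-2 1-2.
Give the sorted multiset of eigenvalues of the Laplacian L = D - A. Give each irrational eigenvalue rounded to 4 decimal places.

With the vertex order [0, 1, 2], the degrees are [2, 2, 2], giving D = diag(2, 2, 2) and L = D - A. L is symmetric positive semidefinite, so every eigenvalue is real and nonnegative. There is one zero in the spectrum, matching the 1 component. By the matrix-tree theorem the graph has (1/3) * product of the nonzero eigenvalues = 3 spanning trees.

[0, 3, 3]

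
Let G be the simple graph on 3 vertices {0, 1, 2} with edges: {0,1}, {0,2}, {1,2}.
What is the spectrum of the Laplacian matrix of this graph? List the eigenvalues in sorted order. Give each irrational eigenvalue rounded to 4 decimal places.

With the vertex order [0, 1, 2], the degrees are [2, 2, 2], giving D = diag(2, 2, 2) and L = D - A. L is symmetric positive semidefinite, so every eigenvalue is real and nonnegative. The single zero eigenvalue shows the graph is connected.

[0, 3, 3]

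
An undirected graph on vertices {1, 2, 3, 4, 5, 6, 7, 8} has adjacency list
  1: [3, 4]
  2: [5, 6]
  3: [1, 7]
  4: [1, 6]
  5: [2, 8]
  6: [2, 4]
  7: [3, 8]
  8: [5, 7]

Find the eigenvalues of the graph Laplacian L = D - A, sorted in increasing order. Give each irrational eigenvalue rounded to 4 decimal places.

[0, 0.5858, 0.5858, 2, 2, 3.4142, 3.4142, 4]

Reading degrees in the order [1, 2, 3, 4, 5, 6, 7, 8] gives [2, 2, 2, 2, 2, 2, 2, 2]; set D = diag(2, 2, 2, 2, 2, 2, 2, 2) and form L = D - A. Since every row of L sums to 0, the all-ones vector is in the kernel and 0 is an eigenvalue. There is one zero in the spectrum, matching the 1 component. The eigenvalues sum to 16, which equals trace(L) = 2|E|.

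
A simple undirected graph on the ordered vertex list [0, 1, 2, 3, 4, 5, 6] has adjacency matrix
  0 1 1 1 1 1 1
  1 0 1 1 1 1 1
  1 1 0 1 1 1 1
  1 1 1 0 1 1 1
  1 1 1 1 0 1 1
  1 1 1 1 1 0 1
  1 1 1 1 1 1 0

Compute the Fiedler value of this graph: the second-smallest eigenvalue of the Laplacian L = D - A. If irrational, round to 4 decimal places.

7

Each diagonal entry of L is the vertex degree and each off-diagonal entry is -1 where an edge is present, 0 otherwise; in the order [0, 1, 2, 3, 4, 5, 6] the diagonal is [6, 6, 6, 6, 6, 6, 6]. The smallest Laplacian eigenvalue is always 0. The next one, lambda_2 = 7, measures how hard the graph is to disconnect: larger values mean better connectivity. The largest eigenvalue, 7, is at most the vertex count 7. The eigenvalues sum to 42, which equals trace(L) = 2|E|.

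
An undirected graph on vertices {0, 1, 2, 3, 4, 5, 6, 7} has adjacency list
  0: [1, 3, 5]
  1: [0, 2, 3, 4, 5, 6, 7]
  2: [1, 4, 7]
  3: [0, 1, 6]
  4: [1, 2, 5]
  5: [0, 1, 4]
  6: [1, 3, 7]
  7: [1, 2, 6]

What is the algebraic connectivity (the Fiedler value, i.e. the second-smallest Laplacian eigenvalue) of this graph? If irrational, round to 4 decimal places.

Each diagonal entry of L is the vertex degree and each off-diagonal entry is -1 where an edge is present, 0 otherwise; in the order [0, 1, 2, 3, 4, 5, 6, 7] the diagonal is [3, 7, 3, 3, 3, 3, 3, 3]. Computing the eigenvalues of L and sorting gives [0, 1.7530, 1.7530, 3.4450, 3.4450, 4.8019, 4.8019, 8]. The Fiedler value lambda_2 = 1.7530 is strictly positive, so the graph is connected. There is one zero in the spectrum, matching the 1 component.

1.7530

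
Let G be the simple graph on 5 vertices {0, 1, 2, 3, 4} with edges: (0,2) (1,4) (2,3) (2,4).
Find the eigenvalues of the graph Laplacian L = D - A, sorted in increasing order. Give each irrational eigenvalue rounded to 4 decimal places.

[0, 0.5188, 1, 2.3111, 4.1701]

Each diagonal entry of L is the vertex degree and each off-diagonal entry is -1 where an edge is present, 0 otherwise; in the order [0, 1, 2, 3, 4] the diagonal is [1, 1, 3, 1, 2]. Diagonalising L (or applying a numerical eigensolver to the 5x5 matrix) gives the spectrum above. The single zero eigenvalue shows the graph is connected. By the matrix-tree theorem the graph has (1/5) * product of the nonzero eigenvalues = 1 spanning tree.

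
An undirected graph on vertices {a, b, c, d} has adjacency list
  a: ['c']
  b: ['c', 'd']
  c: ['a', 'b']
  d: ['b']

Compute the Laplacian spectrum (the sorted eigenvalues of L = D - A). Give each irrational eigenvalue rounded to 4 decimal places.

[0, 0.5858, 2, 3.4142]

Each diagonal entry of L is the vertex degree and each off-diagonal entry is -1 where an edge is present, 0 otherwise; in the order [a, b, c, d] the diagonal is [1, 2, 2, 1]. L is symmetric positive semidefinite, so every eigenvalue is real and nonnegative. There is one zero in the spectrum, matching the 1 component.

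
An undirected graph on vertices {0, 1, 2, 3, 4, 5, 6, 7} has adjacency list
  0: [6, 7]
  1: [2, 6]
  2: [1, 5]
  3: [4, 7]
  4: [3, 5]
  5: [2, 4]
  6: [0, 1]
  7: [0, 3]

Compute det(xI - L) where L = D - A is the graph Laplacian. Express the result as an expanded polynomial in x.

With the vertex order [0, 1, 2, 3, 4, 5, 6, 7], the degrees are [2, 2, 2, 2, 2, 2, 2, 2], giving D = diag(2, 2, 2, 2, 2, 2, 2, 2) and L = D - A. L has integer entries, so p(x) = det(xI - L) has integer coefficients. Expanding the determinant yields x^8 - 16x^7 + 104x^6 - 352x^5 + 660x^4 - 672x^3 + 336x^2 - 64x. The constant term is 0 because L is singular (the all-ones vector lies in its kernel). The eigenvalues sum to 16, which equals trace(L) = 2|E|. There is one zero in the spectrum, matching the 1 component.

x^8 - 16x^7 + 104x^6 - 352x^5 + 660x^4 - 672x^3 + 336x^2 - 64x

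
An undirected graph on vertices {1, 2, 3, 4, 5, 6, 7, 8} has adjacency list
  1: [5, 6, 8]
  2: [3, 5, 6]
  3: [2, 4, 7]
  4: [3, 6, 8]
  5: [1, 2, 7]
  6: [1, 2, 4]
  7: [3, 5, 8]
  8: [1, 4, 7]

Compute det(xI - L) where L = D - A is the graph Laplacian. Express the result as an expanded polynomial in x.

x^8 - 24x^7 + 240x^6 - 1296x^5 + 4080x^4 - 7488x^3 + 7424x^2 - 3072x

With the vertex order [1, 2, 3, 4, 5, 6, 7, 8], the degrees are [3, 3, 3, 3, 3, 3, 3, 3], giving D = diag(3, 3, 3, 3, 3, 3, 3, 3) and L = D - A. L has integer entries, so p(x) = det(xI - L) has integer coefficients. Expanding the determinant yields x^8 - 24x^7 + 240x^6 - 1296x^5 + 4080x^4 - 7488x^3 + 7424x^2 - 3072x. Since p(0) = det(-L) = 0, x divides p(x). There is one zero in the spectrum, matching the 1 component.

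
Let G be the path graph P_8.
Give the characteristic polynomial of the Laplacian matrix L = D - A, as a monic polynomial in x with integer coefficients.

The graph has 8 vertices and degree multiset [2, 2, 2, 2, 2, 2, 1, 1]; D is the diagonal matrix of degrees and L = D - A. Computing det(xI - L) by cofactor expansion (or equivalently via sum-over-permutations) gives x^8 - 14x^7 + 78x^6 - 220x^5 + 330x^4 - 252x^3 + 84x^2 - 8x. Since p(0) = det(-L) = 0, x divides p(x). The eigenvalues sum to 14, which equals trace(L) = 2|E|.

x^8 - 14x^7 + 78x^6 - 220x^5 + 330x^4 - 252x^3 + 84x^2 - 8x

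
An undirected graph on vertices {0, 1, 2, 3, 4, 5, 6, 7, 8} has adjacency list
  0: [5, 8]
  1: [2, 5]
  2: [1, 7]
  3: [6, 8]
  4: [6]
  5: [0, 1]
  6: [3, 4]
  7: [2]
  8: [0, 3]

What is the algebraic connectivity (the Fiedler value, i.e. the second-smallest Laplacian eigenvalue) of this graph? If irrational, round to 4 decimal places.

0.1206

Reading degrees in the order [0, 1, 2, 3, 4, 5, 6, 7, 8] gives [2, 2, 2, 2, 1, 2, 2, 1, 2]; set D = diag(2, 2, 2, 2, 1, 2, 2, 1, 2) and form L = D - A. Computing the eigenvalues of L and sorting gives [0, 0.1206, 0.4679, 1, 1.6527, 2.3473, 3, 3.5321, 3.8794]. The Fiedler value lambda_2 = 0.1206 is strictly positive, so the graph is connected.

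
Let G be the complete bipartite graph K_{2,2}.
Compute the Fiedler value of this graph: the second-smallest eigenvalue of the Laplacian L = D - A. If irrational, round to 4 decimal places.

The graph has 4 vertices and degree multiset [2, 2, 2, 2]; D is the diagonal matrix of degrees and L = D - A. The smallest Laplacian eigenvalue is always 0. The next one, lambda_2 = 2, measures how hard the graph is to disconnect: larger values mean better connectivity. The largest eigenvalue, 4, is at most the vertex count 4. By the matrix-tree theorem the graph has (1/4) * product of the nonzero eigenvalues = 4 spanning trees.

2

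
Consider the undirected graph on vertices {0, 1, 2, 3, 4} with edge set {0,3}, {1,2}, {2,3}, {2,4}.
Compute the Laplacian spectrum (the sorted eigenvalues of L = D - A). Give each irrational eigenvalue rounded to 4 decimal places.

[0, 0.5188, 1, 2.3111, 4.1701]

Reading degrees in the order [0, 1, 2, 3, 4] gives [1, 1, 3, 2, 1]; set D = diag(1, 1, 3, 2, 1) and form L = D - A. The multiplicity of 0 as a Laplacian eigenvalue equals the number of connected components. The largest eigenvalue, 4.1701, is at most the vertex count 5.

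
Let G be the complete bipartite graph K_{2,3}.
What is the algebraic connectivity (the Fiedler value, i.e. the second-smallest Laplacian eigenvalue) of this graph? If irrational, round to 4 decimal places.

2

The graph has 5 vertices and degree multiset [3, 3, 2, 2, 2]; D is the diagonal matrix of degrees and L = D - A. The smallest Laplacian eigenvalue is always 0. The next one, lambda_2 = 2, measures how hard the graph is to disconnect: larger values mean better connectivity. The eigenvalues sum to 12, which equals trace(L) = 2|E|. There is one zero in the spectrum, matching the 1 component.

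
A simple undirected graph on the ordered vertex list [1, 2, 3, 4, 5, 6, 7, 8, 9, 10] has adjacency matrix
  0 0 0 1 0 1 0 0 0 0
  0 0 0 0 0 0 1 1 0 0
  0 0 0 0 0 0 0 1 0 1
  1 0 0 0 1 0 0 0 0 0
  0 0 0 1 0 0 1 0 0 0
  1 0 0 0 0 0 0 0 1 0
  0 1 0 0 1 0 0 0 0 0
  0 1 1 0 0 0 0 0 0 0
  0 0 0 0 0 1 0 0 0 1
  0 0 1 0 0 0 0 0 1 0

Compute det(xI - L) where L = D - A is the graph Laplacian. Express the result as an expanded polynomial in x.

x^10 - 20x^9 + 170x^8 - 800x^7 + 2275x^6 - 4004x^5 + 4290x^4 - 2640x^3 + 825x^2 - 100x

Reading degrees in the order [1, 2, 3, 4, 5, 6, 7, 8, 9, 10] gives [2, 2, 2, 2, 2, 2, 2, 2, 2, 2]; set D = diag(2, 2, 2, 2, 2, 2, 2, 2, 2, 2) and form L = D - A. L has integer entries, so p(x) = det(xI - L) has integer coefficients. Expanding the determinant yields x^10 - 20x^9 + 170x^8 - 800x^7 + 2275x^6 - 4004x^5 + 4290x^4 - 2640x^3 + 825x^2 - 100x. Since p(0) = det(-L) = 0, x divides p(x). There is one zero in the spectrum, matching the 1 component. The largest eigenvalue, 4, is at most the vertex count 10.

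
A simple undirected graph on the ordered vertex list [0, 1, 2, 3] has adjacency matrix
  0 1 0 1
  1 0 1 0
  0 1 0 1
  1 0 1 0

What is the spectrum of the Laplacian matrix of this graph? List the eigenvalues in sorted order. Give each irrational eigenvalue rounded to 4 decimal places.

[0, 2, 2, 4]

With the vertex order [0, 1, 2, 3], the degrees are [2, 2, 2, 2], giving D = diag(2, 2, 2, 2) and L = D - A. L is symmetric positive semidefinite, so every eigenvalue is real and nonnegative. The eigenvalues sum to 8, which equals trace(L) = 2|E|. By the matrix-tree theorem the graph has (1/4) * product of the nonzero eigenvalues = 4 spanning trees.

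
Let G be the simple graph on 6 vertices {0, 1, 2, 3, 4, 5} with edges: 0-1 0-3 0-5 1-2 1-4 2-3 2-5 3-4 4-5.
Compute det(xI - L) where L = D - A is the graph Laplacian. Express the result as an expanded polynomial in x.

x^6 - 18x^5 + 126x^4 - 432x^3 + 729x^2 - 486x

Each diagonal entry of L is the vertex degree and each off-diagonal entry is -1 where an edge is present, 0 otherwise; in the order [0, 1, 2, 3, 4, 5] the diagonal is [3, 3, 3, 3, 3, 3]. L has integer entries, so p(x) = det(xI - L) has integer coefficients. Expanding the determinant yields x^6 - 18x^5 + 126x^4 - 432x^3 + 729x^2 - 486x. Since p(0) = det(-L) = 0, x divides p(x). The largest eigenvalue, 6, is at most the vertex count 6. There is one zero in the spectrum, matching the 1 component.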